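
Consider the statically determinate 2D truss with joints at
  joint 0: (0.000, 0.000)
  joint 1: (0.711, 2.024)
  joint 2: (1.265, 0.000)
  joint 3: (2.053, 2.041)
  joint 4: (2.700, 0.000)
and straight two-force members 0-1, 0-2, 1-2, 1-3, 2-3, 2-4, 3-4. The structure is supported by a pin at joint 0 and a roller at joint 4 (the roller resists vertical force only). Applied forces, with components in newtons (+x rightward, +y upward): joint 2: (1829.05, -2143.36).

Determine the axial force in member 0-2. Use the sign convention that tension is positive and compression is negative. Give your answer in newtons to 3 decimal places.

2229.218

N=5 nodes, M=7 members, R=3 reactions → 2N=10, M+R=10
member 0 (0-1): L=2.1452, (cx,cy)=(0.3314,0.9435)
member 1 (0-2): L=1.2650, (cx,cy)=(1.0000,0.0000)
member 2 (1-2): L=2.0984, (cx,cy)=(0.2640,-0.9645)
member 3 (1-3): L=1.3421, (cx,cy)=(0.9999,0.0127)
member 4 (2-3): L=2.1878, (cx,cy)=(0.3602,0.9329)
member 5 (2-4): L=1.4350, (cx,cy)=(1.0000,0.0000)
member 6 (3-4): L=2.1411, (cx,cy)=(0.3022,-0.9533)
solve A·x = −loads:
  F[0-1] = -1207.3985 N (compression)
  F[0-2] = +2229.2180 N (tension)
  F[1-2] = +1171.7399 N (tension)
  F[1-3] = -709.5694 N (compression)
  F[2-3] = +1086.0838 N (tension)
  F[2-4] = +318.3341 N (tension)
  F[3-4] = -1053.4524 N (compression)
  Rx@0 = -1829.0500 N
  Ry@0 = +1139.1561 N
  Ry@4 = +1004.2039 N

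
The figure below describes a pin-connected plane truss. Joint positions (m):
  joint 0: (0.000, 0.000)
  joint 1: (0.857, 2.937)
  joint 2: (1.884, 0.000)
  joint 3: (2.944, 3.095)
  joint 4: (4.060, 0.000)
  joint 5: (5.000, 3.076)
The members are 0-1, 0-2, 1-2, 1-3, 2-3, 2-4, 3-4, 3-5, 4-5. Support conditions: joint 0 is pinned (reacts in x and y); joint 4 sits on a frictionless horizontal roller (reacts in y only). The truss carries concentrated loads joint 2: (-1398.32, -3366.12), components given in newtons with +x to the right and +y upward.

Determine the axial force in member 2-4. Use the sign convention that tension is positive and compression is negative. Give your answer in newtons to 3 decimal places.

N=6 nodes, M=9 members, R=3 reactions → 2N=12, M+R=12
member 0 (0-1): L=3.0595, (cx,cy)=(0.2801,0.9600)
member 1 (0-2): L=1.8840, (cx,cy)=(1.0000,0.0000)
member 2 (1-2): L=3.1114, (cx,cy)=(0.3301,-0.9440)
member 3 (1-3): L=2.0930, (cx,cy)=(0.9971,0.0755)
member 4 (2-3): L=3.2715, (cx,cy)=(0.3240,0.9461)
member 5 (2-4): L=2.1760, (cx,cy)=(1.0000,0.0000)
member 6 (3-4): L=3.2901, (cx,cy)=(0.3392,-0.9407)
member 7 (3-5): L=2.0561, (cx,cy)=(1.0000,-0.0092)
member 8 (4-5): L=3.2164, (cx,cy)=(0.2923,0.9563)
solve A·x = −loads:
  F[0-1] = -1879.3433 N (compression)
  F[0-2] = -871.8916 N (compression)
  F[1-2] = +1820.8027 N (tension)
  F[1-3] = -1130.6624 N (compression)
  F[2-3] = +1741.3049 N (tension)
  F[2-4] = +563.2329 N (tension)
  F[3-4] = -1660.4559 N (compression)
  F[3-5] = +0.0000 N (tension)
  F[4-5] = -0.0000 N (compression)
  Rx@0 = +1398.3200 N
  Ry@0 = +1804.1077 N
  Ry@4 = +1562.0123 N

563.233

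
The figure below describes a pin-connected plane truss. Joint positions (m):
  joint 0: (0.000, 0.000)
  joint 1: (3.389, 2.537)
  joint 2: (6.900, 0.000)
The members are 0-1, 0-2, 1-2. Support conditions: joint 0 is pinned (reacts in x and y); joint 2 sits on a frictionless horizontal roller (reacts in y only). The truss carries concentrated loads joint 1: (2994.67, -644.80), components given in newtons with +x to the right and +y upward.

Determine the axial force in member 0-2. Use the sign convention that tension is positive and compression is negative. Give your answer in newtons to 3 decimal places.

1962.096

N=3 nodes, M=3 members, R=3 reactions → 2N=6, M+R=6
member 0 (0-1): L=4.2334, (cx,cy)=(0.8005,0.5993)
member 1 (0-2): L=6.9000, (cx,cy)=(1.0000,0.0000)
member 2 (1-2): L=4.3317, (cx,cy)=(0.8105,-0.5857)
solve A·x = −loads:
  F[0-1] = +1289.8498 N (tension)
  F[0-2] = +1962.0959 N (tension)
  F[1-2] = -2420.7292 N (compression)
  Rx@0 = -2994.6700 N
  Ry@0 = -772.9833 N
  Ry@2 = +1417.7833 N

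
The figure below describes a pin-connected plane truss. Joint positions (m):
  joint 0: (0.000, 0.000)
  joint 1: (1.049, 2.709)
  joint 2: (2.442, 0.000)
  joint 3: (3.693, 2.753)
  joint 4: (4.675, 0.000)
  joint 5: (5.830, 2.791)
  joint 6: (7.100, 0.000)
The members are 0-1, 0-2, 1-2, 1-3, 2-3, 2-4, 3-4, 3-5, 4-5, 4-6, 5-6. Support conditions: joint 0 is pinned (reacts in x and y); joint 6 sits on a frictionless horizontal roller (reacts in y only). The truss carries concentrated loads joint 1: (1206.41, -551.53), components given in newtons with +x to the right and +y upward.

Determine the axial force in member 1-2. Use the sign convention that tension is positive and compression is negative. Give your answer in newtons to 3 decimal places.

N=7 nodes, M=11 members, R=3 reactions → 2N=14, M+R=14
member 0 (0-1): L=2.9050, (cx,cy)=(0.3611,0.9325)
member 1 (0-2): L=2.4420, (cx,cy)=(1.0000,0.0000)
member 2 (1-2): L=3.0462, (cx,cy)=(0.4573,-0.8893)
member 3 (1-3): L=2.6444, (cx,cy)=(0.9999,0.0166)
member 4 (2-3): L=3.0239, (cx,cy)=(0.4137,0.9104)
member 5 (2-4): L=2.2330, (cx,cy)=(1.0000,0.0000)
member 6 (3-4): L=2.9229, (cx,cy)=(0.3360,-0.9419)
member 7 (3-5): L=2.1373, (cx,cy)=(0.9998,0.0178)
member 8 (4-5): L=3.0205, (cx,cy)=(0.3824,0.9240)
member 9 (4-6): L=2.4250, (cx,cy)=(1.0000,0.0000)
member 10 (5-6): L=3.0664, (cx,cy)=(0.4142,-0.9102)
solve A·x = −loads:
  F[0-1] = -10.4431 N (compression)
  F[0-2] = +1210.1810 N (tension)
  F[1-2] = -626.5083 N (compression)
  F[1-3] = -923.8091 N (compression)
  F[2-3] = +611.9900 N (tension)
  F[2-4] = +670.4990 N (tension)
  F[3-4] = -584.1807 N (compression)
  F[3-5] = -474.3080 N (compression)
  F[4-5] = +595.4778 N (tension)
  F[4-6] = +246.5336 N (tension)
  F[5-6] = -595.2452 N (compression)
  Rx@0 = -1206.4100 N
  Ry@0 = +9.7385 N
  Ry@6 = +541.7915 N

-626.508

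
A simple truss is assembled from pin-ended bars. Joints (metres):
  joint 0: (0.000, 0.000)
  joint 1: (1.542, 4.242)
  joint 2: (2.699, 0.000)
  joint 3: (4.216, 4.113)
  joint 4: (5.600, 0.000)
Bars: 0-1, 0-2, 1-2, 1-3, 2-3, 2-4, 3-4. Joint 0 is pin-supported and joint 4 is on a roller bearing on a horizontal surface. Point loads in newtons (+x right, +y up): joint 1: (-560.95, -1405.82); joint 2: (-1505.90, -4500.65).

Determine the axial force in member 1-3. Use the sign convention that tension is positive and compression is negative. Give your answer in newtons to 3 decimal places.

-1478.720

N=5 nodes, M=7 members, R=3 reactions → 2N=10, M+R=10
member 0 (0-1): L=4.5136, (cx,cy)=(0.3416,0.9398)
member 1 (0-2): L=2.6990, (cx,cy)=(1.0000,0.0000)
member 2 (1-2): L=4.3970, (cx,cy)=(0.2631,-0.9648)
member 3 (1-3): L=2.6771, (cx,cy)=(0.9988,-0.0482)
member 4 (2-3): L=4.3838, (cx,cy)=(0.3460,0.9382)
member 5 (2-4): L=2.9010, (cx,cy)=(1.0000,0.0000)
member 6 (3-4): L=4.3396, (cx,cy)=(0.3189,-0.9478)
solve A·x = −loads:
  F[0-1] = -4016.8174 N (compression)
  F[0-2] = -694.5592 N (compression)
  F[1-2] = +2529.7195 N (tension)
  F[1-3] = -1478.7204 N (compression)
  F[2-3] = +2195.7376 N (tension)
  F[2-4] = +717.1817 N (tension)
  F[3-4] = -2248.7643 N (compression)
  Rx@0 = +2066.8500 N
  Ry@0 = +3775.1345 N
  Ry@4 = +2131.3355 N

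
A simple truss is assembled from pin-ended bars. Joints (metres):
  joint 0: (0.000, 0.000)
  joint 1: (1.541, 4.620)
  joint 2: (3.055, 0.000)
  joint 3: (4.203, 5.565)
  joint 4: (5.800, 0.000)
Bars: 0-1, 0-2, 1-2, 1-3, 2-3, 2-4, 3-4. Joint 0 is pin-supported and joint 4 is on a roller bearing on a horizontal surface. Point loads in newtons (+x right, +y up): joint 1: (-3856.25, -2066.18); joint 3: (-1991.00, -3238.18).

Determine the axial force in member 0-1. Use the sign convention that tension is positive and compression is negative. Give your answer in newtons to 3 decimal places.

-7791.163

N=5 nodes, M=7 members, R=3 reactions → 2N=10, M+R=10
member 0 (0-1): L=4.8702, (cx,cy)=(0.3164,0.9486)
member 1 (0-2): L=3.0550, (cx,cy)=(1.0000,0.0000)
member 2 (1-2): L=4.8617, (cx,cy)=(0.3114,-0.9503)
member 3 (1-3): L=2.8248, (cx,cy)=(0.9424,0.3345)
member 4 (2-3): L=5.6822, (cx,cy)=(0.2020,0.9794)
member 5 (2-4): L=2.7450, (cx,cy)=(1.0000,0.0000)
member 6 (3-4): L=5.7896, (cx,cy)=(0.2758,-0.9612)
solve A·x = −loads:
  F[0-1] = -7791.1631 N (compression)
  F[0-2] = -3382.0282 N (compression)
  F[1-2] = +5484.8780 N (tension)
  F[1-3] = -336.4044 N (compression)
  F[2-3] = -5321.8917 N (compression)
  F[2-4] = -598.7692 N (compression)
  F[3-4] = +2170.7217 N (tension)
  Rx@0 = +5847.2500 N
  Ry@0 = +7390.8662 N
  Ry@4 = -2086.5062 N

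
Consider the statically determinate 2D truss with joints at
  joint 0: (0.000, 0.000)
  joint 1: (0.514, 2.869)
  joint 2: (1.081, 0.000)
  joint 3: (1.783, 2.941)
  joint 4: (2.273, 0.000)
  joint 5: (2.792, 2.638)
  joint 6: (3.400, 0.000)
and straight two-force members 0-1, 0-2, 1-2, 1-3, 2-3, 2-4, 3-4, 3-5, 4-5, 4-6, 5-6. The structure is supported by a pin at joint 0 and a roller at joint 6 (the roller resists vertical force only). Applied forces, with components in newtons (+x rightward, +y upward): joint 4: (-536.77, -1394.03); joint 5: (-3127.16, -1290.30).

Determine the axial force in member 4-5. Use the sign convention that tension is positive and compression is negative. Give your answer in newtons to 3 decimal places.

N=7 nodes, M=11 members, R=3 reactions → 2N=14, M+R=14
member 0 (0-1): L=2.9147, (cx,cy)=(0.1763,0.9843)
member 1 (0-2): L=1.0810, (cx,cy)=(1.0000,0.0000)
member 2 (1-2): L=2.9245, (cx,cy)=(0.1939,-0.9810)
member 3 (1-3): L=1.2710, (cx,cy)=(0.9984,0.0566)
member 4 (2-3): L=3.0236, (cx,cy)=(0.2322,0.9727)
member 5 (2-4): L=1.1920, (cx,cy)=(1.0000,0.0000)
member 6 (3-4): L=2.9815, (cx,cy)=(0.1643,-0.9864)
member 7 (3-5): L=1.0535, (cx,cy)=(0.9577,-0.2876)
member 8 (4-5): L=2.6886, (cx,cy)=(0.1930,0.9812)
member 9 (4-6): L=1.1270, (cx,cy)=(1.0000,0.0000)
member 10 (5-6): L=2.7072, (cx,cy)=(0.2246,-0.9745)
solve A·x = −loads:
  F[0-1] = -3168.7862 N (compression)
  F[0-2] = -3105.1186 N (compression)
  F[1-2] = +3112.2370 N (tension)
  F[1-3] = -1164.0806 N (compression)
  F[2-3] = -3138.9558 N (compression)
  F[2-4] = -1772.9411 N (compression)
  F[3-4] = +3934.6675 N (tension)
  F[3-5] = -2649.5807 N (compression)
  F[4-5] = -2534.8151 N (compression)
  F[4-6] = -100.2103 N (compression)
  F[5-6] = +446.1929 N (tension)
  Rx@0 = +3663.9300 N
  Ry@0 = +3119.1242 N
  Ry@6 = -434.7942 N

-2534.815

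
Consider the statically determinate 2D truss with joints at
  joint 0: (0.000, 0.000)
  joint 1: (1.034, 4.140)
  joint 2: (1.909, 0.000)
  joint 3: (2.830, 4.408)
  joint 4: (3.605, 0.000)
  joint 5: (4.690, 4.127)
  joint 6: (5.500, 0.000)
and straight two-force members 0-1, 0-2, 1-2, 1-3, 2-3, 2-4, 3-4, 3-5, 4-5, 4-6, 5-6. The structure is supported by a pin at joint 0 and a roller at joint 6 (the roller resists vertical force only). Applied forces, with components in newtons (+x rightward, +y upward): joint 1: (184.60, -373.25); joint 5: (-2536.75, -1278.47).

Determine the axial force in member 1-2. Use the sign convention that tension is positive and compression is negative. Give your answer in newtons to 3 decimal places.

1754.803

N=7 nodes, M=11 members, R=3 reactions → 2N=14, M+R=14
member 0 (0-1): L=4.2672, (cx,cy)=(0.2423,0.9702)
member 1 (0-2): L=1.9090, (cx,cy)=(1.0000,0.0000)
member 2 (1-2): L=4.2315, (cx,cy)=(0.2068,-0.9784)
member 3 (1-3): L=1.8159, (cx,cy)=(0.9890,0.1476)
member 4 (2-3): L=4.5032, (cx,cy)=(0.2045,0.9789)
member 5 (2-4): L=1.6960, (cx,cy)=(1.0000,0.0000)
member 6 (3-4): L=4.4756, (cx,cy)=(0.1732,-0.9849)
member 7 (3-5): L=1.8811, (cx,cy)=(0.9888,-0.1494)
member 8 (4-5): L=4.2672, (cx,cy)=(0.2543,0.9671)
member 9 (4-6): L=1.8950, (cx,cy)=(1.0000,0.0000)
member 10 (5-6): L=4.2057, (cx,cy)=(0.1926,-0.9813)
solve A·x = −loads:
  F[0-1] = -2325.1905 N (compression)
  F[0-2] = -1788.7213 N (compression)
  F[1-2] = +1754.8034 N (tension)
  F[1-3] = -1123.1949 N (compression)
  F[2-3] = -1753.9510 N (compression)
  F[2-4] = -1067.1339 N (compression)
  F[3-4] = +2195.2580 N (tension)
  F[3-5] = -1870.7386 N (compression)
  F[4-5] = -2235.5669 N (compression)
  F[4-6] = -118.5804 N (compression)
  F[5-6] = +615.7011 N (tension)
  Rx@0 = +2352.1500 N
  Ry@0 = +2255.8943 N
  Ry@6 = -604.1743 N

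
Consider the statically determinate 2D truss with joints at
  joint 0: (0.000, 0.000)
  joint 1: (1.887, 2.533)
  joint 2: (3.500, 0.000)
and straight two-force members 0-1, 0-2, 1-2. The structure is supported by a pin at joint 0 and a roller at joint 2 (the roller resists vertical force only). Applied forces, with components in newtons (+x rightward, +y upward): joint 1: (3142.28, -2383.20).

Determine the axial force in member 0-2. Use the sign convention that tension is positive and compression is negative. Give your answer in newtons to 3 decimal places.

N=3 nodes, M=3 members, R=3 reactions → 2N=6, M+R=6
member 0 (0-1): L=3.1586, (cx,cy)=(0.5974,0.8019)
member 1 (0-2): L=3.5000, (cx,cy)=(1.0000,0.0000)
member 2 (1-2): L=3.0030, (cx,cy)=(0.5371,-0.8435)
solve A·x = −loads:
  F[0-1] = +1466.2043 N (tension)
  F[0-2] = +2266.3498 N (tension)
  F[1-2] = -4219.3376 N (compression)
  Rx@0 = -3142.2800 N
  Ry@0 = -1175.7982 N
  Ry@2 = +3558.9982 N

2266.350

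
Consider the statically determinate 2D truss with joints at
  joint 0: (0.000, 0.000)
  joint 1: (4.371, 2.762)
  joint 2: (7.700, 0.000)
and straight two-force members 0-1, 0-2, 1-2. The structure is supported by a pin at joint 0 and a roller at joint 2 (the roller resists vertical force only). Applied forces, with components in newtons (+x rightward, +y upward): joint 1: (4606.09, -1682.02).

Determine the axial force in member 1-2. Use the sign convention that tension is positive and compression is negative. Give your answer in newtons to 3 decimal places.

-4082.907

N=3 nodes, M=3 members, R=3 reactions → 2N=6, M+R=6
member 0 (0-1): L=5.1705, (cx,cy)=(0.8454,0.5342)
member 1 (0-2): L=7.7000, (cx,cy)=(1.0000,0.0000)
member 2 (1-2): L=4.3256, (cx,cy)=(0.7696,-0.6385)
solve A·x = −loads:
  F[0-1] = +1731.6375 N (tension)
  F[0-2] = +3142.2167 N (tension)
  F[1-2] = -4082.9071 N (compression)
  Rx@0 = -4606.0900 N
  Ry@0 = -925.0099 N
  Ry@2 = +2607.0299 N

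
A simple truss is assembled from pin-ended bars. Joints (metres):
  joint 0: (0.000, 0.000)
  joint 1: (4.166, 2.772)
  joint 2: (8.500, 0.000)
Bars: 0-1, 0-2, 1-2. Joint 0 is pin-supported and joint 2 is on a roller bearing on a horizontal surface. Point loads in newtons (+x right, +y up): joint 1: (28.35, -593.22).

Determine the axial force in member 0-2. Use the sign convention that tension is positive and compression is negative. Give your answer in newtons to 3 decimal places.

469.037

N=3 nodes, M=3 members, R=3 reactions → 2N=6, M+R=6
member 0 (0-1): L=5.0040, (cx,cy)=(0.8325,0.5540)
member 1 (0-2): L=8.5000, (cx,cy)=(1.0000,0.0000)
member 2 (1-2): L=5.1447, (cx,cy)=(0.8424,-0.5388)
solve A·x = −loads:
  F[0-1] = -529.3268 N (compression)
  F[0-2] = +469.0367 N (tension)
  F[1-2] = -556.7686 N (compression)
  Rx@0 = -28.3500 N
  Ry@0 = +293.2270 N
  Ry@2 = +299.9930 N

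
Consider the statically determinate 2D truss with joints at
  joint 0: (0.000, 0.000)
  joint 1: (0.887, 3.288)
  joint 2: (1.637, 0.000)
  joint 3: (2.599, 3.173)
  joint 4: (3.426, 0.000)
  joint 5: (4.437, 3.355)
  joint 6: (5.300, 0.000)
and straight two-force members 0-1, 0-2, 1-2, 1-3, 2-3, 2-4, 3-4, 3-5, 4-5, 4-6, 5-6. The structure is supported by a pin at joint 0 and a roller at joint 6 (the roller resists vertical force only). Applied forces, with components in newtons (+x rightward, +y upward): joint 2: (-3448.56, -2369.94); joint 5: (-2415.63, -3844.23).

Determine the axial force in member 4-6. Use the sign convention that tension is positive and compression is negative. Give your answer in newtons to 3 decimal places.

622.783

N=7 nodes, M=11 members, R=3 reactions → 2N=14, M+R=14
member 0 (0-1): L=3.4055, (cx,cy)=(0.2605,0.9655)
member 1 (0-2): L=1.6370, (cx,cy)=(1.0000,0.0000)
member 2 (1-2): L=3.3725, (cx,cy)=(0.2224,-0.9750)
member 3 (1-3): L=1.7159, (cx,cy)=(0.9978,-0.0670)
member 4 (2-3): L=3.3156, (cx,cy)=(0.2901,0.9570)
member 5 (2-4): L=1.7890, (cx,cy)=(1.0000,0.0000)
member 6 (3-4): L=3.2790, (cx,cy)=(0.2522,-0.9677)
member 7 (3-5): L=1.8470, (cx,cy)=(0.9951,0.0985)
member 8 (4-5): L=3.5040, (cx,cy)=(0.2885,0.9575)
member 9 (4-6): L=1.8740, (cx,cy)=(1.0000,0.0000)
member 10 (5-6): L=3.4642, (cx,cy)=(0.2491,-0.9685)
solve A·x = −loads:
  F[0-1] = -3928.6335 N (compression)
  F[0-2] = -4840.9466 N (compression)
  F[1-2] = +4022.5985 N (tension)
  F[1-3] = -1922.1511 N (compression)
  F[2-3] = -1621.6824 N (compression)
  F[2-4] = -27.2838 N (compression)
  F[3-4] = +1195.3924 N (tension)
  F[3-5] = -2702.9920 N (compression)
  F[4-5] = -1208.1272 N (compression)
  F[4-6] = +622.7831 N (tension)
  F[5-6] = -2499.9482 N (compression)
  Rx@0 = +5864.1900 N
  Ry@0 = +3793.0376 N
  Ry@6 = +2421.1324 N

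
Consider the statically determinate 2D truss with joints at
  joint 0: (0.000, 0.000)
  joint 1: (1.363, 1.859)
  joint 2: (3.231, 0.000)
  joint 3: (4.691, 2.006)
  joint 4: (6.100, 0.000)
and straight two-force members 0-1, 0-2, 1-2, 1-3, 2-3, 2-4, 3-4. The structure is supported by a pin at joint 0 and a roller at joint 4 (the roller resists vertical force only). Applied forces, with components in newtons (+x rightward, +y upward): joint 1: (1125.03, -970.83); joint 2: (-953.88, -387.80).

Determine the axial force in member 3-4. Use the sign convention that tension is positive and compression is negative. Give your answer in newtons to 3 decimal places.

-935.084

N=5 nodes, M=7 members, R=3 reactions → 2N=10, M+R=10
member 0 (0-1): L=2.3051, (cx,cy)=(0.5913,0.8065)
member 1 (0-2): L=3.2310, (cx,cy)=(1.0000,0.0000)
member 2 (1-2): L=2.6354, (cx,cy)=(0.7088,-0.7054)
member 3 (1-3): L=3.3312, (cx,cy)=(0.9990,0.0441)
member 4 (2-3): L=2.4811, (cx,cy)=(0.5885,0.8085)
member 5 (2-4): L=2.8690, (cx,cy)=(1.0000,0.0000)
member 6 (3-4): L=2.4514, (cx,cy)=(0.5748,-0.8183)
solve A·x = −loads:
  F[0-1] = -735.8588 N (compression)
  F[0-2] = +606.2548 N (tension)
  F[1-2] = -605.8067 N (compression)
  F[1-3] = -1131.8341 N (compression)
  F[2-3] = +1008.1722 N (tension)
  F[2-4] = +537.4634 N (tension)
  F[3-4] = -935.0836 N (compression)
  Rx@0 = -171.1500 N
  Ry@0 = +593.4408 N
  Ry@4 = +765.1892 N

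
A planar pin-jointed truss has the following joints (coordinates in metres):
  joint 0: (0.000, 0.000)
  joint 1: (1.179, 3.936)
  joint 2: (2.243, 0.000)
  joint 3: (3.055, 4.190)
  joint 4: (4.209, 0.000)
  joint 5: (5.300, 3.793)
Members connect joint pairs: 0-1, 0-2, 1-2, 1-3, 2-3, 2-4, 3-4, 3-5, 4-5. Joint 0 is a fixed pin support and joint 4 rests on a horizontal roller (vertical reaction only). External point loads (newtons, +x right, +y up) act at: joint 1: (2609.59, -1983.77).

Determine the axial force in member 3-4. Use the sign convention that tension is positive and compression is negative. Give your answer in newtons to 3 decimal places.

N=6 nodes, M=9 members, R=3 reactions → 2N=12, M+R=12
member 0 (0-1): L=4.1088, (cx,cy)=(0.2869,0.9579)
member 1 (0-2): L=2.2430, (cx,cy)=(1.0000,0.0000)
member 2 (1-2): L=4.0773, (cx,cy)=(0.2610,-0.9654)
member 3 (1-3): L=1.8931, (cx,cy)=(0.9910,0.1342)
member 4 (2-3): L=4.2680, (cx,cy)=(0.1903,0.9817)
member 5 (2-4): L=1.9660, (cx,cy)=(1.0000,0.0000)
member 6 (3-4): L=4.3460, (cx,cy)=(0.2655,-0.9641)
member 7 (3-5): L=2.2798, (cx,cy)=(0.9847,-0.1741)
member 8 (4-5): L=3.9468, (cx,cy)=(0.2764,0.9610)
solve A·x = −loads:
  F[0-1] = +1056.6779 N (tension)
  F[0-2] = +2306.3806 N (tension)
  F[1-2] = -3306.0264 N (compression)
  F[1-3] = -1456.8172 N (compression)
  F[2-3] = +3250.8505 N (tension)
  F[2-4] = +825.1544 N (tension)
  F[3-4] = -3107.5654 N (compression)
  F[3-5] = +0.0000 N (tension)
  F[4-5] = -0.0000 N (compression)
  Rx@0 = -2609.5900 N
  Ry@0 = -1012.2412 N
  Ry@4 = +2996.0112 N

-3107.565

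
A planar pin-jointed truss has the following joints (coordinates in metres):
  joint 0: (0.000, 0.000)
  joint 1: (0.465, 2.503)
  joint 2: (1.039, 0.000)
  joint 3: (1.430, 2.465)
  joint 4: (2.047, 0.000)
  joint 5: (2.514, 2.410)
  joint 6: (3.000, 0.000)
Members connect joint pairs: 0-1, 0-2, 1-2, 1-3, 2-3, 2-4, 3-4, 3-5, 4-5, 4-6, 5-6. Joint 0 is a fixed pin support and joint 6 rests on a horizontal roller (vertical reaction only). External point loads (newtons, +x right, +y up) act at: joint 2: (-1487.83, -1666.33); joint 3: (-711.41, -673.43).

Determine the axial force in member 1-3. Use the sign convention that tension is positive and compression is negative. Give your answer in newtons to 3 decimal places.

-849.399

N=7 nodes, M=11 members, R=3 reactions → 2N=14, M+R=14
member 0 (0-1): L=2.5458, (cx,cy)=(0.1827,0.9832)
member 1 (0-2): L=1.0390, (cx,cy)=(1.0000,0.0000)
member 2 (1-2): L=2.5680, (cx,cy)=(0.2235,-0.9747)
member 3 (1-3): L=0.9657, (cx,cy)=(0.9992,-0.0393)
member 4 (2-3): L=2.4958, (cx,cy)=(0.1567,0.9877)
member 5 (2-4): L=1.0080, (cx,cy)=(1.0000,0.0000)
member 6 (3-4): L=2.5410, (cx,cy)=(0.2428,-0.9701)
member 7 (3-5): L=1.0854, (cx,cy)=(0.9987,-0.0507)
member 8 (4-5): L=2.4548, (cx,cy)=(0.1902,0.9817)
member 9 (4-6): L=0.9530, (cx,cy)=(1.0000,0.0000)
member 10 (5-6): L=2.4585, (cx,cy)=(0.1977,-0.9803)
solve A·x = −loads:
  F[0-1] = -2060.8632 N (compression)
  F[0-2] = -1822.8195 N (compression)
  F[1-2] = +2113.0802 N (tension)
  F[1-3] = -849.3995 N (compression)
  F[2-3] = -398.2035 N (compression)
  F[2-4] = +199.7151 N (tension)
  F[3-4] = -316.8167 N (compression)
  F[3-5] = -122.9457 N (compression)
  F[4-5] = +313.0523 N (tension)
  F[4-6] = +63.2335 N (tension)
  F[5-6] = -319.8777 N (compression)
  Rx@0 = +2199.2400 N
  Ry@0 = +2026.1946 N
  Ry@6 = +313.5654 N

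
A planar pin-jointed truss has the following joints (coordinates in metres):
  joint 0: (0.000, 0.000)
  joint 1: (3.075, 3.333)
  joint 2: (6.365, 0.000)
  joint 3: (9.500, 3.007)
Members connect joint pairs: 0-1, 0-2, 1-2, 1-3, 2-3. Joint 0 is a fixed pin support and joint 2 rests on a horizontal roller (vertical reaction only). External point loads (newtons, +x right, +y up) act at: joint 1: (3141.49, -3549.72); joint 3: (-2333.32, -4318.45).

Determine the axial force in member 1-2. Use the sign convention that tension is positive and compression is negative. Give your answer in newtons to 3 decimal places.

-6307.768

N=4 nodes, M=5 members, R=3 reactions → 2N=8, M+R=8
member 0 (0-1): L=4.5348, (cx,cy)=(0.6781,0.7350)
member 1 (0-2): L=6.3650, (cx,cy)=(1.0000,0.0000)
member 2 (1-2): L=4.6833, (cx,cy)=(0.7025,-0.7117)
member 3 (1-3): L=6.4333, (cx,cy)=(0.9987,-0.0507)
member 4 (2-3): L=4.3440, (cx,cy)=(0.7217,0.6922)
solve A·x = −loads:
  F[0-1] = +1135.9299 N (tension)
  F[0-2] = +37.9098 N (tension)
  F[1-2] = -6307.7676 N (compression)
  F[1-3] = +2062.6336 N (tension)
  F[2-3] = -6087.5532 N (compression)
  Rx@0 = -808.1700 N
  Ry@0 = -834.8869 N
  Ry@2 = +8703.0569 N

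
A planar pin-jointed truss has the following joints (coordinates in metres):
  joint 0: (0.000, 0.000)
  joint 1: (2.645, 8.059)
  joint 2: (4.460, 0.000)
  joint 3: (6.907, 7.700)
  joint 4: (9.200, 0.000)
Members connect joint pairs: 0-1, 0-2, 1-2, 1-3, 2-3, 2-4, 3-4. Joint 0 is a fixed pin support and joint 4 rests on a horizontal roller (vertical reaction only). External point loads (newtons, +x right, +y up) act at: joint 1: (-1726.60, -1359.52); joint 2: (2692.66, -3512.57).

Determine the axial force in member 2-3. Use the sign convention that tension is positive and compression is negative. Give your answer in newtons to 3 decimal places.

N=5 nodes, M=7 members, R=3 reactions → 2N=10, M+R=10
member 0 (0-1): L=8.4820, (cx,cy)=(0.3118,0.9501)
member 1 (0-2): L=4.4600, (cx,cy)=(1.0000,0.0000)
member 2 (1-2): L=8.2609, (cx,cy)=(0.2197,-0.9756)
member 3 (1-3): L=4.2771, (cx,cy)=(0.9965,-0.0839)
member 4 (2-3): L=8.0795, (cx,cy)=(0.3029,0.9530)
member 5 (2-4): L=4.7400, (cx,cy)=(1.0000,0.0000)
member 6 (3-4): L=8.0342, (cx,cy)=(0.2854,-0.9584)
solve A·x = −loads:
  F[0-1] = -4516.0517 N (compression)
  F[0-2] = +2374.3393 N (tension)
  F[1-2] = +3034.8482 N (tension)
  F[1-3] = -349.7027 N (compression)
  F[2-3] = +579.0758 N (tension)
  F[2-4] = +173.0860 N (tension)
  F[3-4] = -606.4553 N (compression)
  Rx@0 = -966.0600 N
  Ry@0 = +4290.8592 N
  Ry@4 = +581.2308 N

579.076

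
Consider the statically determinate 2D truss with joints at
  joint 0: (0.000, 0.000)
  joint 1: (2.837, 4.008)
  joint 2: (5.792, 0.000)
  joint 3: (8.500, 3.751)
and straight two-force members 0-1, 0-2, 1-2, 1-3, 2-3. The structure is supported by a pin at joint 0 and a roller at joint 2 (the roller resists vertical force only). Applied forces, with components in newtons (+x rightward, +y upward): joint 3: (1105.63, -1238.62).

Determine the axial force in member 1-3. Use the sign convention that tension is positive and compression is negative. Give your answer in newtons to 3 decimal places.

N=4 nodes, M=5 members, R=3 reactions → 2N=8, M+R=8
member 0 (0-1): L=4.9105, (cx,cy)=(0.5777,0.8162)
member 1 (0-2): L=5.7920, (cx,cy)=(1.0000,0.0000)
member 2 (1-2): L=4.9796, (cx,cy)=(0.5934,-0.8049)
member 3 (1-3): L=5.6688, (cx,cy)=(0.9990,-0.0453)
member 4 (2-3): L=4.6264, (cx,cy)=(0.5853,0.8108)
solve A·x = −loads:
  F[0-1] = +1586.7498 N (tension)
  F[0-2] = +188.8915 N (tension)
  F[1-2] = -1718.2608 N (compression)
  F[1-3] = +1938.3905 N (tension)
  F[2-3] = -1419.2890 N (compression)
  Rx@0 = -1105.6300 N
  Ry@0 = -1295.1314 N
  Ry@2 = +2533.7514 N

1938.391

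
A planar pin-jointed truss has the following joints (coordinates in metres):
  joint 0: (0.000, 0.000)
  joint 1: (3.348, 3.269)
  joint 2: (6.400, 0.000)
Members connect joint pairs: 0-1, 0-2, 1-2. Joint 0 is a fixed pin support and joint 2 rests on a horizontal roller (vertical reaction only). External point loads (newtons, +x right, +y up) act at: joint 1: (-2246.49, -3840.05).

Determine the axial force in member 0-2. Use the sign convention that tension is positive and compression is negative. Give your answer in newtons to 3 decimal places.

N=3 nodes, M=3 members, R=3 reactions → 2N=6, M+R=6
member 0 (0-1): L=4.6793, (cx,cy)=(0.7155,0.6986)
member 1 (0-2): L=6.4000, (cx,cy)=(1.0000,0.0000)
member 2 (1-2): L=4.4723, (cx,cy)=(0.6824,-0.7310)
solve A·x = −loads:
  F[0-1] = -4263.7065 N (compression)
  F[0-2] = +804.1830 N (tension)
  F[1-2] = -1178.4114 N (compression)
  Rx@0 = +2246.4900 N
  Ry@0 = +2978.6888 N
  Ry@2 = +861.3612 N

804.183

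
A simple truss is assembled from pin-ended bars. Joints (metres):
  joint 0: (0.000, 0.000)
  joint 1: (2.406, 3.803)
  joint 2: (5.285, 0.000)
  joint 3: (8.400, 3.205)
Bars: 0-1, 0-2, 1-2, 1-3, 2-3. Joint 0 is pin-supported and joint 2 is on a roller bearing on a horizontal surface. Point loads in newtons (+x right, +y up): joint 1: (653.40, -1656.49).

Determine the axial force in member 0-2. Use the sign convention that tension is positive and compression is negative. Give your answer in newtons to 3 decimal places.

N=4 nodes, M=5 members, R=3 reactions → 2N=8, M+R=8
member 0 (0-1): L=4.5002, (cx,cy)=(0.5346,0.8451)
member 1 (0-2): L=5.2850, (cx,cy)=(1.0000,0.0000)
member 2 (1-2): L=4.7698, (cx,cy)=(0.6036,-0.7973)
member 3 (1-3): L=6.0238, (cx,cy)=(0.9951,-0.0993)
member 4 (2-3): L=4.4694, (cx,cy)=(0.6970,0.7171)
solve A·x = −loads:
  F[0-1] = -511.4278 N (compression)
  F[0-2] = +926.8323 N (tension)
  F[1-2] = -1535.5502 N (compression)
  F[1-3] = -0.0000 N (tension)
  F[2-3] = +0.0000 N (tension)
  Rx@0 = -653.4000 N
  Ry@0 = +432.1957 N
  Ry@2 = +1224.2943 N

926.832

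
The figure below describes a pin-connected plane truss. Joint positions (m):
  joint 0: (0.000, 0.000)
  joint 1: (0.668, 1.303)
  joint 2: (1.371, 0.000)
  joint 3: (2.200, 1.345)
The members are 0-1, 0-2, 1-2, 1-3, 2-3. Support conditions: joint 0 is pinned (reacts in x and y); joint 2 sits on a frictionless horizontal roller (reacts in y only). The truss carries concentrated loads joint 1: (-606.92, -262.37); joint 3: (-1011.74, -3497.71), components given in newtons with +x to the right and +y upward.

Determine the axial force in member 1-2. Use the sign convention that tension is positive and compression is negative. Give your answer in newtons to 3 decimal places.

N=4 nodes, M=5 members, R=3 reactions → 2N=8, M+R=8
member 0 (0-1): L=1.4643, (cx,cy)=(0.4562,0.8899)
member 1 (0-2): L=1.3710, (cx,cy)=(1.0000,0.0000)
member 2 (1-2): L=1.4805, (cx,cy)=(0.4748,-0.8801)
member 3 (1-3): L=1.5326, (cx,cy)=(0.9996,0.0274)
member 4 (2-3): L=1.5800, (cx,cy)=(0.5247,0.8513)
solve A·x = −loads:
  F[0-1] = +461.9182 N (tension)
  F[0-2] = -1829.3897 N (compression)
  F[1-2] = -728.9271 N (compression)
  F[1-3] = +1164.1996 N (tension)
  F[2-3] = -4146.2019 N (compression)
  Rx@0 = +1618.6600 N
  Ry@0 = -411.0492 N
  Ry@2 = +4171.1292 N

-728.927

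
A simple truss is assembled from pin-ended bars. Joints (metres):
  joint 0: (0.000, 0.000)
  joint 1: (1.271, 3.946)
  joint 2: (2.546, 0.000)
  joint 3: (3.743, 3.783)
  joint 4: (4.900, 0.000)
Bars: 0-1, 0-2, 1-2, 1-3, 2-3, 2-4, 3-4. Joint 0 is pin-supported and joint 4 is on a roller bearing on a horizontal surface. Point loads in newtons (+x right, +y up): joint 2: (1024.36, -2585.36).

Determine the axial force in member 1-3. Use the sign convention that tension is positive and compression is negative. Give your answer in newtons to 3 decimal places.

-820.593

N=5 nodes, M=7 members, R=3 reactions → 2N=10, M+R=10
member 0 (0-1): L=4.1456, (cx,cy)=(0.3066,0.9518)
member 1 (0-2): L=2.5460, (cx,cy)=(1.0000,0.0000)
member 2 (1-2): L=4.1469, (cx,cy)=(0.3075,-0.9516)
member 3 (1-3): L=2.4774, (cx,cy)=(0.9978,-0.0658)
member 4 (2-3): L=3.9679, (cx,cy)=(0.3017,0.9534)
member 5 (2-4): L=2.3540, (cx,cy)=(1.0000,0.0000)
member 6 (3-4): L=3.9560, (cx,cy)=(0.2925,-0.9563)
solve A·x = −loads:
  F[0-1] = -1304.8670 N (compression)
  F[0-2] = +1424.4152 N (tension)
  F[1-2] = +1361.9934 N (tension)
  F[1-3] = -820.5927 N (compression)
  F[2-3] = +1352.3448 N (tension)
  F[2-4] = +410.8472 N (tension)
  F[3-4] = -1404.7548 N (compression)
  Rx@0 = -1024.3600 N
  Ry@0 = +1242.0280 N
  Ry@4 = +1343.3320 N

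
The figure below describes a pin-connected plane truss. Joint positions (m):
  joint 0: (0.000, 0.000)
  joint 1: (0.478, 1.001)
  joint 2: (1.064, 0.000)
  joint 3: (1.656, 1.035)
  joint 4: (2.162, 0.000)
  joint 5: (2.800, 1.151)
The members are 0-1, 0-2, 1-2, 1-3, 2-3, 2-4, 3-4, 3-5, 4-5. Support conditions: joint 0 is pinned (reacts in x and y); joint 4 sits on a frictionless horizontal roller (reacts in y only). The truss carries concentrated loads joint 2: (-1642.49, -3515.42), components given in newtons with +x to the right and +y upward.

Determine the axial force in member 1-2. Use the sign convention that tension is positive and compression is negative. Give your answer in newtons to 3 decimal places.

N=6 nodes, M=9 members, R=3 reactions → 2N=12, M+R=12
member 0 (0-1): L=1.1093, (cx,cy)=(0.4309,0.9024)
member 1 (0-2): L=1.0640, (cx,cy)=(1.0000,0.0000)
member 2 (1-2): L=1.1599, (cx,cy)=(0.5052,-0.8630)
member 3 (1-3): L=1.1785, (cx,cy)=(0.9996,0.0289)
member 4 (2-3): L=1.1923, (cx,cy)=(0.4965,0.8680)
member 5 (2-4): L=1.0980, (cx,cy)=(1.0000,0.0000)
member 6 (3-4): L=1.1521, (cx,cy)=(0.4392,-0.8984)
member 7 (3-5): L=1.1499, (cx,cy)=(0.9949,0.1009)
member 8 (4-5): L=1.3160, (cx,cy)=(0.4848,0.8746)
solve A·x = −loads:
  F[0-1] = -1978.4631 N (compression)
  F[0-2] = -789.9443 N (compression)
  F[1-2] = +2006.3698 N (tension)
  F[1-3] = -1866.9620 N (compression)
  F[2-3] = +2055.1329 N (tension)
  F[2-4] = +845.8110 N (tension)
  F[3-4] = -1925.7547 N (compression)
  F[3-5] = -0.0000 N (compression)
  F[4-5] = -0.0000 N (compression)
  Rx@0 = +1642.4900 N
  Ry@0 = +1785.3521 N
  Ry@4 = +1730.0679 N

2006.370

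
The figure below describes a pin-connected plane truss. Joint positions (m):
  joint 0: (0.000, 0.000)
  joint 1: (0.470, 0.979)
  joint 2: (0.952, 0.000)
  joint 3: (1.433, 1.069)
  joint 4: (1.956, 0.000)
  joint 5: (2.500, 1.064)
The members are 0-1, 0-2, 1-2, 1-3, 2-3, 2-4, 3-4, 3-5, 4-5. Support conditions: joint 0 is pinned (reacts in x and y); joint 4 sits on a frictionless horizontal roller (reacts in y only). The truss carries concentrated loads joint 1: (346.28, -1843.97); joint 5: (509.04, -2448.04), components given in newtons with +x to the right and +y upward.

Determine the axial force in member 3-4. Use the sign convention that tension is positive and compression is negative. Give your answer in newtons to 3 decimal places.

N=6 nodes, M=9 members, R=3 reactions → 2N=12, M+R=12
member 0 (0-1): L=1.0860, (cx,cy)=(0.4328,0.9015)
member 1 (0-2): L=0.9520, (cx,cy)=(1.0000,0.0000)
member 2 (1-2): L=1.0912, (cx,cy)=(0.4417,-0.8972)
member 3 (1-3): L=0.9672, (cx,cy)=(0.9957,0.0931)
member 4 (2-3): L=1.1722, (cx,cy)=(0.4103,0.9119)
member 5 (2-4): L=1.0040, (cx,cy)=(1.0000,0.0000)
member 6 (3-4): L=1.1901, (cx,cy)=(0.4395,-0.8983)
member 7 (3-5): L=1.0670, (cx,cy)=(1.0000,-0.0047)
member 8 (4-5): L=1.1950, (cx,cy)=(0.4552,0.8904)
solve A·x = −loads:
  F[0-1] = -299.3093 N (compression)
  F[0-2] = +984.8584 N (tension)
  F[1-2] = -1724.7906 N (compression)
  F[1-3] = +287.2797 N (tension)
  F[2-3] = +1696.8403 N (tension)
  F[2-4] = -473.2564 N (compression)
  F[3-4] = -1761.6022 N (compression)
  F[3-5] = +1756.4805 N (tension)
  F[4-5] = -2740.2059 N (compression)
  Rx@0 = -855.3200 N
  Ry@0 = +269.8257 N
  Ry@4 = +4022.1843 N

-1761.602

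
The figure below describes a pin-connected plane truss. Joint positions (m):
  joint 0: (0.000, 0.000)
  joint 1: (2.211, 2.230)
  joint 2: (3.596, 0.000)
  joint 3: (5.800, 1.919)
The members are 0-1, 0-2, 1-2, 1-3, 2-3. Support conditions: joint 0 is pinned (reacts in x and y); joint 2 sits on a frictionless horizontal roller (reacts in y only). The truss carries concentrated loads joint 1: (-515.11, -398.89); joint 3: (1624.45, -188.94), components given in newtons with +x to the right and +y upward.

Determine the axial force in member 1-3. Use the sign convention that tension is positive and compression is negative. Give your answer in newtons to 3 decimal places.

1681.048

N=4 nodes, M=5 members, R=3 reactions → 2N=8, M+R=8
member 0 (0-1): L=3.1403, (cx,cy)=(0.7041,0.7101)
member 1 (0-2): L=3.5960, (cx,cy)=(1.0000,0.0000)
member 2 (1-2): L=2.6251, (cx,cy)=(0.5276,-0.8495)
member 3 (1-3): L=3.6024, (cx,cy)=(0.9963,-0.0863)
member 4 (2-3): L=2.9224, (cx,cy)=(0.7542,0.6567)
solve A·x = −loads:
  F[0-1] = +717.6446 N (tension)
  F[0-2] = +604.0643 N (tension)
  F[1-2] = -1240.3079 N (compression)
  F[1-3] = +1681.0481 N (tension)
  F[2-3] = -66.7237 N (compression)
  Rx@0 = -1109.3400 N
  Ry@0 = -509.6177 N
  Ry@2 = +1097.4477 N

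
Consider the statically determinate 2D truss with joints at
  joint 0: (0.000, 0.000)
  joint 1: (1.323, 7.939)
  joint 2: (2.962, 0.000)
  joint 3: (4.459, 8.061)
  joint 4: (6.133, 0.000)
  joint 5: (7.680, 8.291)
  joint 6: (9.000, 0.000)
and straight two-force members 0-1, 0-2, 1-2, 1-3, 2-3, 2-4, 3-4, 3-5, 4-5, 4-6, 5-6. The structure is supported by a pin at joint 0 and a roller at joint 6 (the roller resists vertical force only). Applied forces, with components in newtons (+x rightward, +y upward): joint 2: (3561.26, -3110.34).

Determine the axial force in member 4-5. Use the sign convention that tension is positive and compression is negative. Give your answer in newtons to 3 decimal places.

N=7 nodes, M=11 members, R=3 reactions → 2N=14, M+R=14
member 0 (0-1): L=8.0485, (cx,cy)=(0.1644,0.9864)
member 1 (0-2): L=2.9620, (cx,cy)=(1.0000,0.0000)
member 2 (1-2): L=8.1064, (cx,cy)=(0.2022,-0.9793)
member 3 (1-3): L=3.1384, (cx,cy)=(0.9992,0.0389)
member 4 (2-3): L=8.1988, (cx,cy)=(0.1826,0.9832)
member 5 (2-4): L=3.1710, (cx,cy)=(1.0000,0.0000)
member 6 (3-4): L=8.2330, (cx,cy)=(0.2033,-0.9791)
member 7 (3-5): L=3.2292, (cx,cy)=(0.9975,0.0712)
member 8 (4-5): L=8.4341, (cx,cy)=(0.1834,0.9830)
member 9 (4-6): L=2.8670, (cx,cy)=(1.0000,0.0000)
member 10 (5-6): L=8.3954, (cx,cy)=(0.1572,-0.9876)
solve A·x = −loads:
  F[0-1] = -2115.4687 N (compression)
  F[0-2] = +3908.9983 N (tension)
  F[1-2] = +2100.0176 N (tension)
  F[1-3] = -772.9155 N (compression)
  F[2-3] = +1071.7093 N (tension)
  F[2-4] = +576.6509 N (tension)
  F[3-4] = -1071.6509 N (compression)
  F[3-5] = -359.6672 N (compression)
  F[4-5] = +1067.3736 N (tension)
  F[4-6] = +162.9737 N (tension)
  F[5-6] = -1036.5397 N (compression)
  Rx@0 = -3561.2600 N
  Ry@0 = +2086.6925 N
  Ry@6 = +1023.6475 N

1067.374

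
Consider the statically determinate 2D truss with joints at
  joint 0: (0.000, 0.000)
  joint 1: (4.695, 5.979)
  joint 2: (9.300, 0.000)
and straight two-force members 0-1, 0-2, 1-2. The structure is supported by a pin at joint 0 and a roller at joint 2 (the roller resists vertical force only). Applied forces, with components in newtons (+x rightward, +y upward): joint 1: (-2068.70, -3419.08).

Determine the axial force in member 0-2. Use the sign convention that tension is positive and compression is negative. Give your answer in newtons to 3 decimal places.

305.082

N=3 nodes, M=3 members, R=3 reactions → 2N=6, M+R=6
member 0 (0-1): L=7.6021, (cx,cy)=(0.6176,0.7865)
member 1 (0-2): L=9.3000, (cx,cy)=(1.0000,0.0000)
member 2 (1-2): L=7.5468, (cx,cy)=(0.6102,-0.7923)
solve A·x = −loads:
  F[0-1] = -3843.5907 N (compression)
  F[0-2] = +305.0822 N (tension)
  F[1-2] = -499.9783 N (compression)
  Rx@0 = +2068.7000 N
  Ry@0 = +3022.9700 N
  Ry@2 = +396.1100 N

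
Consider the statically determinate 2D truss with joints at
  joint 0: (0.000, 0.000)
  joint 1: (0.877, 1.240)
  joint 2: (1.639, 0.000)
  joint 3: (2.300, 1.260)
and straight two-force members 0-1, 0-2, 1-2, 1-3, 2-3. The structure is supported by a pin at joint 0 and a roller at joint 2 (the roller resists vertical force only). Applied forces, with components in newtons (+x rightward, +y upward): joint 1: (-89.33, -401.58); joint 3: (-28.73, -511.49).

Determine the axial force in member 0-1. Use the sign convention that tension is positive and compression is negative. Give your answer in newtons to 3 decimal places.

N=4 nodes, M=5 members, R=3 reactions → 2N=8, M+R=8
member 0 (0-1): L=1.5188, (cx,cy)=(0.5774,0.8164)
member 1 (0-2): L=1.6390, (cx,cy)=(1.0000,0.0000)
member 2 (1-2): L=1.4554, (cx,cy)=(0.5236,-0.8520)
member 3 (1-3): L=1.4231, (cx,cy)=(0.9999,0.0141)
member 4 (2-3): L=1.4229, (cx,cy)=(0.4646,0.8855)
solve A·x = −loads:
  F[0-1] = -85.8489 N (compression)
  F[0-2] = -68.4880 N (compression)
  F[1-2] = -385.0958 N (compression)
  F[1-3] = +241.4029 N (tension)
  F[2-3] = -581.4318 N (compression)
  Rx@0 = +118.0600 N
  Ry@0 = +70.0903 N
  Ry@2 = +842.9797 N

-85.849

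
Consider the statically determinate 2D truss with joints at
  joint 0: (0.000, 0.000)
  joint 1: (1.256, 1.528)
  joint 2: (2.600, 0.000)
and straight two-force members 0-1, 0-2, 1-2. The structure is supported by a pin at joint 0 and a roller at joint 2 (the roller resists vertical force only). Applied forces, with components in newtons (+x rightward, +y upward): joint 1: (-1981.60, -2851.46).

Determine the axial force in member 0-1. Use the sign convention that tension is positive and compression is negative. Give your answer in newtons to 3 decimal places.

N=3 nodes, M=3 members, R=3 reactions → 2N=6, M+R=6
member 0 (0-1): L=1.9780, (cx,cy)=(0.6350,0.7725)
member 1 (0-2): L=2.6000, (cx,cy)=(1.0000,0.0000)
member 2 (1-2): L=2.0350, (cx,cy)=(0.6605,-0.7509)
solve A·x = −loads:
  F[0-1] = -3415.5468 N (compression)
  F[0-2] = +187.2659 N (tension)
  F[1-2] = -283.5426 N (compression)
  Rx@0 = +1981.6000 N
  Ry@0 = +2638.5566 N
  Ry@2 = +212.9034 N

-3415.547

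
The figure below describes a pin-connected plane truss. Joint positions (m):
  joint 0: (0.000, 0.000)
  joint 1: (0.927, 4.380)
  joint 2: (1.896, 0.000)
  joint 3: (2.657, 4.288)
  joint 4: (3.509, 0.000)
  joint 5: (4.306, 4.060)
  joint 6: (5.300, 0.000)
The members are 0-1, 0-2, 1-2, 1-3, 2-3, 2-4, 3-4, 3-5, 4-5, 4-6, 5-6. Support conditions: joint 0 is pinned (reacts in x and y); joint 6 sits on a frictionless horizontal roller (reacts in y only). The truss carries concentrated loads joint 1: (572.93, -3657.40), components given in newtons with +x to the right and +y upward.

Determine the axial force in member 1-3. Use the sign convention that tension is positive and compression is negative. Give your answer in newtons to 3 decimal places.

N=7 nodes, M=11 members, R=3 reactions → 2N=14, M+R=14
member 0 (0-1): L=4.4770, (cx,cy)=(0.2071,0.9783)
member 1 (0-2): L=1.8960, (cx,cy)=(1.0000,0.0000)
member 2 (1-2): L=4.4859, (cx,cy)=(0.2160,-0.9764)
member 3 (1-3): L=1.7324, (cx,cy)=(0.9986,-0.0531)
member 4 (2-3): L=4.3550, (cx,cy)=(0.1747,0.9846)
member 5 (2-4): L=1.6130, (cx,cy)=(1.0000,0.0000)
member 6 (3-4): L=4.3718, (cx,cy)=(0.1949,-0.9808)
member 7 (3-5): L=1.6647, (cx,cy)=(0.9906,-0.1370)
member 8 (4-5): L=4.1375, (cx,cy)=(0.1926,0.9813)
member 9 (4-6): L=1.7910, (cx,cy)=(1.0000,0.0000)
member 10 (5-6): L=4.1799, (cx,cy)=(0.2378,-0.9713)
solve A·x = −loads:
  F[0-1] = -2600.5797 N (compression)
  F[0-2] = +1111.3989 N (tension)
  F[1-2] = -1092.4141 N (compression)
  F[1-3] = -876.6637 N (compression)
  F[2-3] = +1083.2906 N (tension)
  F[2-4] = +686.1309 N (tension)
  F[3-4] = -1067.5443 N (compression)
  F[3-5] = -482.6315 N (compression)
  F[4-5] = +1067.0597 N (tension)
  F[4-6] = +272.5367 N (tension)
  F[5-6] = -1146.0547 N (compression)
  Rx@0 = -572.9300 N
  Ry@0 = +2544.2220 N
  Ry@6 = +1113.1780 N

-876.664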